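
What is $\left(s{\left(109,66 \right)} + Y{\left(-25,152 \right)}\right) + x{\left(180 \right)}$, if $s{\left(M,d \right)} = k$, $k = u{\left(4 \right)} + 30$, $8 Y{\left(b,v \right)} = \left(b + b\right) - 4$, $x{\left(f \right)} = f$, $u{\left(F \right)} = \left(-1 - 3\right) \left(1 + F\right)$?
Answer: $\frac{733}{4} \approx 183.25$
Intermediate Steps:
$u{\left(F \right)} = -4 - 4 F$ ($u{\left(F \right)} = - 4 \left(1 + F\right) = -4 - 4 F$)
$Y{\left(b,v \right)} = - \frac{1}{2} + \frac{b}{4}$ ($Y{\left(b,v \right)} = \frac{\left(b + b\right) - 4}{8} = \frac{2 b - 4}{8} = \frac{-4 + 2 b}{8} = - \frac{1}{2} + \frac{b}{4}$)
$k = 10$ ($k = \left(-4 - 16\right) + 30 = -20 + 30 = 10$)
$s{\left(M,d \right)} = 10$
$\left(s{\left(109,66 \right)} + Y{\left(-25,152 \right)}\right) + x{\left(180 \right)} = \left(10 + \left(- \frac{1}{2} + \frac{1}{4} \left(-25\right)\right)\right) + 180 = \left(10 - \frac{27}{4}\right) + 180 = \frac{13}{4} + 180 = \frac{733}{4}$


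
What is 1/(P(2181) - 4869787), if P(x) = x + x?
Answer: -1/4865425 ≈ -2.0553e-7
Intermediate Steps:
P(x) = 2*x
1/(P(2181) - 4869787) = 1/(2*2181 - 4869787) = 1/(4362 - 4869787) = 1/(-4865425) = -1/4865425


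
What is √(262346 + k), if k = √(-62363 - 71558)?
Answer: √(262346 + I*√133921) ≈ 512.2 + 0.357*I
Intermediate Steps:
k = I*√133921 (k = √(-133921) = I*√133921 ≈ 365.95*I)
√(262346 + k) = √(262346 + I*√133921)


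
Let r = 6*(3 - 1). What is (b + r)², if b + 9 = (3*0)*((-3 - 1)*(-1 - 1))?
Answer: 9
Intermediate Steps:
r = 12 (r = 6*2 = 12)
b = -9 (b = -9 + (3*0)*((-3 - 1)*(-1 - 1)) = -9 + 0*(-4*(-2)) = -9 + 0*8 = -9 + 0 = -9)
(b + r)² = (-9 + 12)² = 3² = 9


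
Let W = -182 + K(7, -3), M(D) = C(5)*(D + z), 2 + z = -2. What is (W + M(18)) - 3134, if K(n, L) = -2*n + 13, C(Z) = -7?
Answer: -3415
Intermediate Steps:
z = -4 (z = -2 - 2 = -4)
K(n, L) = 13 - 2*n
M(D) = 28 - 7*D (M(D) = -7*(D - 4) = -7*(-4 + D) = 28 - 7*D)
W = -183 (W = -182 + (13 - 2*7) = -182 + (13 - 14) = -182 - 1 = -183)
(W + M(18)) - 3134 = (-183 + (28 - 7*18)) - 3134 = (-183 + (28 - 126)) - 3134 = (-183 - 98) - 3134 = -281 - 3134 = -3415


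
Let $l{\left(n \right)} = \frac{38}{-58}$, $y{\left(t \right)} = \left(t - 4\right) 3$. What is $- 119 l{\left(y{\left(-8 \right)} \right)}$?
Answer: $\frac{2261}{29} \approx 77.966$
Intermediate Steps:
$y{\left(t \right)} = -12 + 3 t$ ($y{\left(t \right)} = \left(-4 + t\right) 3 = -12 + 3 t$)
$l{\left(n \right)} = - \frac{19}{29}$ ($l{\left(n \right)} = 38 \left(- \frac{1}{58}\right) = - \frac{19}{29}$)
$- 119 l{\left(y{\left(-8 \right)} \right)} = \left(-119\right) \left(- \frac{19}{29}\right) = \frac{2261}{29}$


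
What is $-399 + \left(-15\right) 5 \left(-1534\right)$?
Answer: $114651$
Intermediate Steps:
$-399 + \left(-15\right) 5 \left(-1534\right) = -399 - -115050 = -399 + 115050 = 114651$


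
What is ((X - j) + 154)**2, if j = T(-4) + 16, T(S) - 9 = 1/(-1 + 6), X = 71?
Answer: 998001/25 ≈ 39920.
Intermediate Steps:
T(S) = 46/5 (T(S) = 9 + 1/(-1 + 6) = 9 + 1/5 = 46/5)
j = 126/5 (j = 46/5 + 16 = 126/5 ≈ 25.200)
((X - j) + 154)**2 = ((71 - 1*126/5) + 154)**2 = ((71 - 126/5) + 154)**2 = (229/5 + 154)**2 = (999/5)**2 = 998001/25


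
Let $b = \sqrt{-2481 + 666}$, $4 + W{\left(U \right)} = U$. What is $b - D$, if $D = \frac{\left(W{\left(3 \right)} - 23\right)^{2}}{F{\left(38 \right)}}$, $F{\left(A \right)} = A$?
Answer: $- \frac{288}{19} + 11 i \sqrt{15} \approx -15.158 + 42.603 i$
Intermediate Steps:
$W{\left(U \right)} = -4 + U$
$D = \frac{288}{19}$ ($D = \frac{\left(\left(-4 + 3\right) - 23\right)^{2}}{38} = \left(-1 - 23\right)^{2} \cdot \frac{1}{38} = \left(-24\right)^{2} \cdot \frac{1}{38} = 576 \cdot \frac{1}{38} = \frac{288}{19} \approx 15.158$)
$b = 11 i \sqrt{15}$ ($b = \sqrt{-1815} = 11 i \sqrt{15} \approx 42.603 i$)
$b - D = 11 i \sqrt{15} - \frac{288}{19} = - \frac{288}{19} + 11 i \sqrt{15}$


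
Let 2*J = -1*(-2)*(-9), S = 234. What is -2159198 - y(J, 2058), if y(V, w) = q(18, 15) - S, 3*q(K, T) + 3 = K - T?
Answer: -2158964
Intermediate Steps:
J = -9 (J = (-1*(-2)*(-9))/2 = (2*(-9))/2 = (½)*(-18) = -9)
q(K, T) = -1 - T/3 + K/3 (q(K, T) = -1 + (K - T)/3 = -1 + (-T/3 + K/3) = -1 - T/3 + K/3)
y(V, w) = -234 (y(V, w) = (-1 - ⅓*15 + (⅓)*18) - 1*234 = (-1 - 5 + 6) - 234 = 0 - 234 = -234)
-2159198 - y(J, 2058) = -2159198 - 1*(-234) = -2159198 + 234 = -2158964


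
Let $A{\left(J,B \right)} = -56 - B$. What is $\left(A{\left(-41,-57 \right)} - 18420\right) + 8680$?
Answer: $-9739$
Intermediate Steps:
$\left(A{\left(-41,-57 \right)} - 18420\right) + 8680 = \left(\left(-56 - -57\right) - 18420\right) + 8680 = \left(\left(-56 + 57\right) - 18420\right) + 8680 = \left(1 - 18420\right) + 8680 = -18419 + 8680 = -9739$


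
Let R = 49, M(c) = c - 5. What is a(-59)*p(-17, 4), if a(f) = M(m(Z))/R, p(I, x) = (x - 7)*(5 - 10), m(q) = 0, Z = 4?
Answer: -75/49 ≈ -1.5306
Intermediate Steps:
M(c) = -5 + c
p(I, x) = 35 - 5*x (p(I, x) = (-7 + x)*(-5) = 35 - 5*x)
a(f) = -5/49 (a(f) = (-5 + 0)/49 = -5*1/49 = -5/49)
a(-59)*p(-17, 4) = -5*(35 - 5*4)/49 = -5*(35 - 20)/49 = -5/49*15 = -75/49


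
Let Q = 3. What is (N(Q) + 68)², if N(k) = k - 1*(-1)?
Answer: 5184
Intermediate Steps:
N(k) = 1 + k (N(k) = k + 1 = 1 + k)
(N(Q) + 68)² = ((1 + 3) + 68)² = (4 + 68)² = 72² = 5184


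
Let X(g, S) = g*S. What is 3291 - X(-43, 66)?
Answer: 6129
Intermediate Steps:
X(g, S) = S*g
3291 - X(-43, 66) = 3291 - 66*(-43) = 3291 - 1*(-2838) = 3291 + 2838 = 6129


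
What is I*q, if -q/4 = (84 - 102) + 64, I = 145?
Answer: -26680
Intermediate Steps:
q = -184 (q = -4*((84 - 102) + 64) = -4*(-18 + 64) = -4*46 = -184)
I*q = 145*(-184) = -26680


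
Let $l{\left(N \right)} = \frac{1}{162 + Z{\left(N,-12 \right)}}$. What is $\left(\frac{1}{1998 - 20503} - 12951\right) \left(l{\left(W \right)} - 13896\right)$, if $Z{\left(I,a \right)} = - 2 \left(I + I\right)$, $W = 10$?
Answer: $\frac{203147638818808}{1128805} \approx 1.7997 \cdot 10^{8}$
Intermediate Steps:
$Z{\left(I,a \right)} = - 4 I$ ($Z{\left(I,a \right)} = - 2 \cdot 2 I = - 4 I$)
$l{\left(N \right)} = \frac{1}{162 - 4 N}$
$\left(\frac{1}{1998 - 20503} - 12951\right) \left(l{\left(W \right)} - 13896\right) = \left(\frac{1}{1998 - 20503} - 12951\right) \left(- \frac{1}{-162 + 4 \cdot 10} - 13896\right) = \left(\frac{1}{-18505} - 12951\right) \left(- \frac{1}{-162 + 40} - 13896\right) = \left(- \frac{1}{18505} - 12951\right) \left(- \frac{1}{-122} - 13896\right) = - \frac{239658256 \left(\left(-1\right) \left(- \frac{1}{122}\right) - 13896\right)}{18505} = - \frac{239658256 \left(\frac{1}{122} - 13896\right)}{18505} = \left(- \frac{239658256}{18505}\right) \left(- \frac{1695311}{122}\right) = \frac{203147638818808}{1128805}$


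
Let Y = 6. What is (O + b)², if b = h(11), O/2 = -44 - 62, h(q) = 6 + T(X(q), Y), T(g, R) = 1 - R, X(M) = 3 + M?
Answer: 44521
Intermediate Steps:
h(q) = 1 (h(q) = 6 + (1 - 1*6) = 6 + (1 - 6) = 6 - 5 = 1)
O = -212 (O = 2*(-44 - 62) = 2*(-106) = -212)
b = 1
(O + b)² = (-212 + 1)² = (-211)² = 44521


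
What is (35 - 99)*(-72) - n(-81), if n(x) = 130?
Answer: 4478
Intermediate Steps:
(35 - 99)*(-72) - n(-81) = (35 - 99)*(-72) - 1*130 = -64*(-72) - 130 = 4608 - 130 = 4478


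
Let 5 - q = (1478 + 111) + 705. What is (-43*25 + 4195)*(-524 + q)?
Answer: -8776560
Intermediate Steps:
q = -2289 (q = 5 - ((1478 + 111) + 705) = 5 - (1589 + 705) = 5 - 1*2294 = 5 - 2294 = -2289)
(-43*25 + 4195)*(-524 + q) = (-43*25 + 4195)*(-524 - 2289) = (-1075 + 4195)*(-2813) = 3120*(-2813) = -8776560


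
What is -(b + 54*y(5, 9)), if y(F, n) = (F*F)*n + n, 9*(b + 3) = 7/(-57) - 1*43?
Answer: -6478271/513 ≈ -12628.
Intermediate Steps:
b = -3997/513 (b = -3 + (7/(-57) - 1*43)/9 = -3 + (7*(-1/57) - 43)/9 = -3 + (-7/57 - 43)/9 = -3 + (⅑)*(-2458/57) = -3 - 2458/513 = -3997/513 ≈ -7.7914)
y(F, n) = n + n*F² (y(F, n) = F²*n + n = n*F² + n = n + n*F²)
-(b + 54*y(5, 9)) = -(-3997/513 + 54*(9*(1 + 5²))) = -(-3997/513 + 54*(9*(1 + 25))) = -(-3997/513 + 54*(9*26)) = -(-3997/513 + 54*234) = -(-3997/513 + 12636) = -1*6478271/513 = -6478271/513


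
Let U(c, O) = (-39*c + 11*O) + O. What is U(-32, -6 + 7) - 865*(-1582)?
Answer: 1369690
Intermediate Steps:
U(c, O) = -39*c + 12*O
U(-32, -6 + 7) - 865*(-1582) = (-39*(-32) + 12*(-6 + 7)) - 865*(-1582) = (1248 + 12*1) + 1368430 = (1248 + 12) + 1368430 = 1260 + 1368430 = 1369690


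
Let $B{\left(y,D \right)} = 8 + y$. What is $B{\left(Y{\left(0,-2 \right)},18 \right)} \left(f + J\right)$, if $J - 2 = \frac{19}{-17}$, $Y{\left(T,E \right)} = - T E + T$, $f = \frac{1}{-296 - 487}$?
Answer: $\frac{93824}{13311} \approx 7.0486$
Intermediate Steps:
$f = - \frac{1}{783}$ ($f = \frac{1}{-783} = - \frac{1}{783} \approx -0.0012771$)
$Y{\left(T,E \right)} = T - E T$ ($Y{\left(T,E \right)} = - E T + T = T - E T$)
$J = \frac{15}{17}$ ($J = 2 + \frac{19}{-17} = 2 + 19 \left(- \frac{1}{17}\right) = 2 - \frac{19}{17} = \frac{15}{17} \approx 0.88235$)
$B{\left(Y{\left(0,-2 \right)},18 \right)} \left(f + J\right) = \left(8 + 0 \left(1 - -2\right)\right) \left(- \frac{1}{783} + \frac{15}{17}\right) = \left(8 + 0 \left(1 + 2\right)\right) \frac{11728}{13311} = \left(8 + 0 \cdot 3\right) \frac{11728}{13311} = \left(8 + 0\right) \frac{11728}{13311} = 8 \cdot \frac{11728}{13311} = \frac{93824}{13311}$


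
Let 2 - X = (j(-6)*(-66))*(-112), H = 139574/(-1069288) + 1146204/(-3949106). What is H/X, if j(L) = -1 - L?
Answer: 444203675899/39015929140490456 ≈ 1.1385e-5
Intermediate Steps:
H = -444203675899/1055682914132 (H = 139574*(-1/1069288) + 1146204*(-1/3949106) = -69787/534644 - 573102/1974553 = -444203675899/1055682914132 ≈ -0.42077)
X = -36958 (X = 2 - (-1 - 1*(-6))*(-66)*(-112) = 2 - (-1 + 6)*(-66)*(-112) = 2 - 5*(-66)*(-112) = 2 - (-330)*(-112) = 2 - 1*36960 = 2 - 36960 = -36958)
H/X = -444203675899/1055682914132/(-36958) = -444203675899/1055682914132*(-1/36958) = 444203675899/39015929140490456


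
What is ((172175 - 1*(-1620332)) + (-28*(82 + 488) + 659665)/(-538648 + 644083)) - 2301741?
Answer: -10738088617/21087 ≈ -5.0923e+5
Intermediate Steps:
((172175 - 1*(-1620332)) + (-28*(82 + 488) + 659665)/(-538648 + 644083)) - 2301741 = ((172175 + 1620332) + (-28*570 + 659665)/105435) - 2301741 = (1792507 + (-15960 + 659665)*(1/105435)) - 2301741 = (1792507 + 643705*(1/105435)) - 2301741 = (1792507 + 128741/21087) - 2301741 = 37798723850/21087 - 2301741 = -10738088617/21087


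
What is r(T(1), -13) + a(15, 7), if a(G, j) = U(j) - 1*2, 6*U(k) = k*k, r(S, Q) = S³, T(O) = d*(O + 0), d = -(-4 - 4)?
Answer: 3109/6 ≈ 518.17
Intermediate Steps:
d = 8 (d = -1*(-8) = 8)
T(O) = 8*O (T(O) = 8*(O + 0) = 8*O)
U(k) = k²/6 (U(k) = (k*k)/6 = k²/6)
a(G, j) = -2 + j²/6 (a(G, j) = j²/6 - 1*2 = j²/6 - 2 = -2 + j²/6)
r(T(1), -13) + a(15, 7) = (8*1)³ + (-2 + (⅙)*7²) = 8³ + (-2 + (⅙)*49) = 512 + (-2 + 49/6) = 512 + 37/6 = 3109/6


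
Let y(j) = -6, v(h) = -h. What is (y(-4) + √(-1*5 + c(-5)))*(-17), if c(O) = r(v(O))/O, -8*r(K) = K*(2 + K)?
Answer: 102 - 17*I*√66/4 ≈ 102.0 - 34.527*I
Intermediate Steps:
r(K) = -K*(2 + K)/8
c(O) = ¼ - O/8 (c(O) = (-(-O)*(2 - O)/8)/O = (O*(2 - O)/8)/O = ¼ - O/8)
(y(-4) + √(-1*5 + c(-5)))*(-17) = (-6 + √(-1*5 + (¼ - ⅛*(-5))))*(-17) = (-6 + √(-5 + (¼ + 5/8)))*(-17) = (-6 + √(-5 + 7/8))*(-17) = (-6 + √(-33/8))*(-17) = (-6 + I*√66/4)*(-17) = 102 - 17*I*√66/4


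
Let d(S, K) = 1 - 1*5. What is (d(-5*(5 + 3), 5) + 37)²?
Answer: 1089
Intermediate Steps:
d(S, K) = -4 (d(S, K) = 1 - 5 = -4)
(d(-5*(5 + 3), 5) + 37)² = (-4 + 37)² = 33² = 1089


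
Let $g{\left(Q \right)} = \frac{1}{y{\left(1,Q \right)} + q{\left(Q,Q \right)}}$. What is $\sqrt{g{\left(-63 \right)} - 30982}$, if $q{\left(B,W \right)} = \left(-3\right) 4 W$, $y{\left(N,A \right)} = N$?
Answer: $\frac{i \sqrt{17754203361}}{757} \approx 176.02 i$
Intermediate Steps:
$q{\left(B,W \right)} = - 12 W$
$g{\left(Q \right)} = \frac{1}{1 - 12 Q}$
$\sqrt{g{\left(-63 \right)} - 30982} = \sqrt{- \frac{1}{-1 + 12 \left(-63\right)} - 30982} = \sqrt{- \frac{1}{-1 - 756} - 30982} = \sqrt{- \frac{1}{-757} - 30982} = \sqrt{\left(-1\right) \left(- \frac{1}{757}\right) - 30982} = \sqrt{\frac{1}{757} - 30982} = \sqrt{- \frac{23453373}{757}} = \frac{i \sqrt{17754203361}}{757}$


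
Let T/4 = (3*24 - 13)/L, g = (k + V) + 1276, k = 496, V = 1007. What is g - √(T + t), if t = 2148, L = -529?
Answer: 2779 - 2*√284014/23 ≈ 2732.7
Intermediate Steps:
g = 2779 (g = (496 + 1007) + 1276 = 1503 + 1276 = 2779)
T = -236/529 (T = 4*((3*24 - 13)/(-529)) = 4*((72 - 13)*(-1/529)) = 4*(59*(-1/529)) = 4*(-59/529) = -236/529 ≈ -0.44612)
g - √(T + t) = 2779 - √(-236/529 + 2148) = 2779 - √(1136056/529) = 2779 - 2*√284014/23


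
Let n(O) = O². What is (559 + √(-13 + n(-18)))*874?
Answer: 488566 + 874*√311 ≈ 5.0398e+5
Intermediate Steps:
(559 + √(-13 + n(-18)))*874 = (559 + √(-13 + (-18)²))*874 = (559 + √(-13 + 324))*874 = (559 + √311)*874 = 488566 + 874*√311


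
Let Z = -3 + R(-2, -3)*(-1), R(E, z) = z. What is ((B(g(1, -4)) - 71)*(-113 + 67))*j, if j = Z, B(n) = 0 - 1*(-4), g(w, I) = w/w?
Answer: 0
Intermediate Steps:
g(w, I) = 1
B(n) = 4 (B(n) = 0 + 4 = 4)
Z = 0 (Z = -3 - 3*(-1) = -3 + 3 = 0)
j = 0
((B(g(1, -4)) - 71)*(-113 + 67))*j = ((4 - 71)*(-113 + 67))*0 = -67*(-46)*0 = 3082*0 = 0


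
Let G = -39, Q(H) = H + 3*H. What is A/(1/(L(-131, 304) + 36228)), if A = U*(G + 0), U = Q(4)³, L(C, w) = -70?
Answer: -5776023552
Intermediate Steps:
Q(H) = 4*H
U = 4096 (U = (4*4)³ = 16³ = 4096)
A = -159744 (A = 4096*(-39 + 0) = 4096*(-39) = -159744)
A/(1/(L(-131, 304) + 36228)) = -159744/(1/(-70 + 36228)) = -159744/(1/36158) = -159744/1/36158 = -159744*36158 = -5776023552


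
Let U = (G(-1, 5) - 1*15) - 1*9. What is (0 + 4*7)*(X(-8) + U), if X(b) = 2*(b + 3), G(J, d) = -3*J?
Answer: -868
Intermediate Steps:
X(b) = 6 + 2*b (X(b) = 2*(3 + b) = 6 + 2*b)
U = -21 (U = (-3*(-1) - 1*15) - 1*9 = (3 - 15) - 9 = -12 - 9 = -21)
(0 + 4*7)*(X(-8) + U) = (0 + 4*7)*((6 + 2*(-8)) - 21) = (0 + 28)*((6 - 16) - 21) = 28*(-10 - 21) = 28*(-31) = -868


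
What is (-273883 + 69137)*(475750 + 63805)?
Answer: -110471728030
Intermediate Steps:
(-273883 + 69137)*(475750 + 63805) = -204746*539555 = -110471728030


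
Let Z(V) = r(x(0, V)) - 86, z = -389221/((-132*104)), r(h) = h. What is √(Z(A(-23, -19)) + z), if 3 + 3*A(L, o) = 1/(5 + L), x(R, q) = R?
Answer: I*√679010046/3432 ≈ 7.5926*I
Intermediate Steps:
A(L, o) = -1 + 1/(3*(5 + L))
z = 389221/13728 (z = -389221/(-13728) = -389221*(-1/13728) = 389221/13728 ≈ 28.352)
Z(V) = -86 (Z(V) = 0 - 86 = -86)
√(Z(A(-23, -19)) + z) = √(-86 + 389221/13728) = √(-791387/13728) = I*√679010046/3432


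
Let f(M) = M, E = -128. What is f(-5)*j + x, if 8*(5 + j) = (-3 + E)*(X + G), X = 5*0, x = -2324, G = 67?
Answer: 25493/8 ≈ 3186.6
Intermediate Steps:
X = 0
j = -8817/8 (j = -5 + ((-3 - 128)*(0 + 67))/8 = -5 + (-131*67)/8 = -5 + (1/8)*(-8777) = -5 - 8777/8 = -8817/8 ≈ -1102.1)
f(-5)*j + x = -5*(-8817/8) - 2324 = 44085/8 - 2324 = 25493/8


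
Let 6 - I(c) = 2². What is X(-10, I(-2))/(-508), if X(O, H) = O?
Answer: 5/254 ≈ 0.019685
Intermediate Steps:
I(c) = 2 (I(c) = 6 - 1*2² = 6 - 1*4 = 6 - 4 = 2)
X(-10, I(-2))/(-508) = -10/(-508) = -10*(-1/508) = 5/254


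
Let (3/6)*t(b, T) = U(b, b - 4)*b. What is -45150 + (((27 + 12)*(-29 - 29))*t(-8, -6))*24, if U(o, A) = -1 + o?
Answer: -7862622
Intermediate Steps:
t(b, T) = 2*b*(-1 + b) (t(b, T) = 2*((-1 + b)*b) = 2*(b*(-1 + b)) = 2*b*(-1 + b))
-45150 + (((27 + 12)*(-29 - 29))*t(-8, -6))*24 = -45150 + (((27 + 12)*(-29 - 29))*(2*(-8)*(-1 - 8)))*24 = -45150 + ((39*(-58))*(2*(-8)*(-9)))*24 = -45150 - 2262*144*24 = -45150 - 325728*24 = -45150 - 7817472 = -7862622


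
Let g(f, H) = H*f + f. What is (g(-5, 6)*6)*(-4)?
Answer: 840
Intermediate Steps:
g(f, H) = f + H*f
(g(-5, 6)*6)*(-4) = (-5*(1 + 6)*6)*(-4) = (-5*7*6)*(-4) = -35*6*(-4) = -210*(-4) = 840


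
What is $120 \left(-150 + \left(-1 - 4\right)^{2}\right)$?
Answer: $-15000$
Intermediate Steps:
$120 \left(-150 + \left(-1 - 4\right)^{2}\right) = 120 \left(-150 + \left(-5\right)^{2}\right) = 120 \left(-150 + 25\right) = 120 \left(-125\right) = -15000$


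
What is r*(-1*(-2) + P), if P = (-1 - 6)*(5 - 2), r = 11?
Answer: -209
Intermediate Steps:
P = -21 (P = -7*3 = -21)
r*(-1*(-2) + P) = 11*(-1*(-2) - 21) = 11*(2 - 21) = 11*(-19) = -209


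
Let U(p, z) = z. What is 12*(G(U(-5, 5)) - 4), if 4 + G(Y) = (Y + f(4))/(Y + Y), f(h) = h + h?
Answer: -402/5 ≈ -80.400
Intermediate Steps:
f(h) = 2*h
G(Y) = -4 + (8 + Y)/(2*Y) (G(Y) = -4 + (Y + 2*4)/(Y + Y) = -4 + (Y + 8)/((2*Y)) = -4 + (8 + Y)*(1/(2*Y)) = -4 + (8 + Y)/(2*Y))
12*(G(U(-5, 5)) - 4) = 12*((-7/2 + 4/5) - 4) = 12*(-27/10 - 4) = 12*(-67/10) = -402/5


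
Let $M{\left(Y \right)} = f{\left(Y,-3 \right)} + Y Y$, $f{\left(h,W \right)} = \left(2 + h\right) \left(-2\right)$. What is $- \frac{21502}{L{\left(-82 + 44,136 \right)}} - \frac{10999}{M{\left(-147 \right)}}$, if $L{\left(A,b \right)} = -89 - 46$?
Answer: $\frac{469387433}{2956365} \approx 158.77$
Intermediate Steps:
$f{\left(h,W \right)} = -4 - 2 h$
$M{\left(Y \right)} = -4 + Y^{2} - 2 Y$ ($M{\left(Y \right)} = \left(-4 - 2 Y\right) + Y Y = \left(-4 - 2 Y\right) + Y^{2} = -4 + Y^{2} - 2 Y$)
$L{\left(A,b \right)} = -135$ ($L{\left(A,b \right)} = -89 - 46 = -135$)
$- \frac{21502}{L{\left(-82 + 44,136 \right)}} - \frac{10999}{M{\left(-147 \right)}} = - \frac{21502}{-135} - \frac{10999}{-4 + \left(-147\right)^{2} - -294} = \left(-21502\right) \left(- \frac{1}{135}\right) - \frac{10999}{-4 + 21609 + 294} = \frac{21502}{135} - \frac{10999}{21899} = \frac{469387433}{2956365}$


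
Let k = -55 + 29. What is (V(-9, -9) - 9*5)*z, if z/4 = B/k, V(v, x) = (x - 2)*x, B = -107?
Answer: 11556/13 ≈ 888.92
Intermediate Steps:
k = -26
V(v, x) = x*(-2 + x) (V(v, x) = (-2 + x)*x = x*(-2 + x))
z = 214/13 (z = 4*(-107/(-26)) = 4*(-107*(-1/26)) = 4*(107/26) = 214/13 ≈ 16.462)
(V(-9, -9) - 9*5)*z = (-9*(-2 - 9) - 9*5)*(214/13) = (-9*(-11) - 45)*(214/13) = (99 - 45)*(214/13) = 54*(214/13) = 11556/13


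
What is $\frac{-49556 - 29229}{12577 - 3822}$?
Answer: $- \frac{15757}{1751} \approx -8.9989$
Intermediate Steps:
$\frac{-49556 - 29229}{12577 - 3822} = - \frac{78785}{8755} = \left(-78785\right) \frac{1}{8755} = - \frac{15757}{1751}$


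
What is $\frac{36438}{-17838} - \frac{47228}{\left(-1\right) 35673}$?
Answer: $- \frac{8470365}{11783981} \approx -0.7188$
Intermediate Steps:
$\frac{36438}{-17838} - \frac{47228}{\left(-1\right) 35673} = 36438 \left(- \frac{1}{17838}\right) - \frac{47228}{-35673} = - \frac{6073}{2973} - - \frac{47228}{35673} = - \frac{6073}{2973} + \frac{47228}{35673} = - \frac{8470365}{11783981}$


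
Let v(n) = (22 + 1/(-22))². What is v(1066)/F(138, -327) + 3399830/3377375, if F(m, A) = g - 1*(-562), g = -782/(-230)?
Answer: 1718280155263/924230827300 ≈ 1.8591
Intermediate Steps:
g = 17/5 (g = -782*(-1/230) = 17/5 ≈ 3.4000)
v(n) = 233289/484 (v(n) = (22 - 1/22)² = (483/22)² = 233289/484)
F(m, A) = 2827/5 (F(m, A) = 17/5 - 1*(-562) = 17/5 + 562 = 2827/5)
v(1066)/F(138, -327) + 3399830/3377375 = 233289/(484*(2827/5)) + 3399830/3377375 = (233289/484)*(5/2827) + 3399830*(1/3377375) = 1166445/1368268 + 679966/675475 = 1718280155263/924230827300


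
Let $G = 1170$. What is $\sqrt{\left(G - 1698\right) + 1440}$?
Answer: $4 \sqrt{57} \approx 30.199$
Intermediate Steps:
$\sqrt{\left(G - 1698\right) + 1440} = \sqrt{\left(1170 - 1698\right) + 1440} = \sqrt{-528 + 1440} = \sqrt{912} = 4 \sqrt{57}$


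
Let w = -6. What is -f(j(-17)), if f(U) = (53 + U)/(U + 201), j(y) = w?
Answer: -47/195 ≈ -0.24103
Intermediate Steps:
j(y) = -6
f(U) = (53 + U)/(201 + U)
-f(j(-17)) = -(53 - 6)/(201 - 6) = -47/195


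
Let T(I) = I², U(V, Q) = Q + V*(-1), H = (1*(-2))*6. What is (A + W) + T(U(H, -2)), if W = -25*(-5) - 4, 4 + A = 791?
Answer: 1008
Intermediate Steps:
A = 787 (A = -4 + 791 = 787)
H = -12 (H = -2*6 = -12)
U(V, Q) = Q - V
W = 121 (W = 125 - 4 = 121)
(A + W) + T(U(H, -2)) = (787 + 121) + (-2 - 1*(-12))² = 908 + (-2 + 12)² = 908 + 10² = 908 + 100 = 1008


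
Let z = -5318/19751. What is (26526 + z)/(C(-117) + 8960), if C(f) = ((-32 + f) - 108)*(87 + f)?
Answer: 261954854/164624585 ≈ 1.5912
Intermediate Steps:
z = -5318/19751 (z = -5318*1/19751 = -5318/19751 ≈ -0.26925)
C(f) = (-140 + f)*(87 + f)
(26526 + z)/(C(-117) + 8960) = (26526 - 5318/19751)/((-12180 + (-117)² - 53*(-117)) + 8960) = 523909708/(19751*((-12180 + 13689 + 6201) + 8960)) = 523909708/(19751*(7710 + 8960)) = (523909708/19751)/16670 = (523909708/19751)*(1/16670) = 261954854/164624585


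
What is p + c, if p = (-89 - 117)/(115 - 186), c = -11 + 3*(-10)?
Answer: -2705/71 ≈ -38.099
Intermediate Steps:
c = -41 (c = -11 - 30 = -41)
p = 206/71 (p = -206/(-71) = -206*(-1/71) = 206/71 ≈ 2.9014)
p + c = 206/71 - 41 = -2705/71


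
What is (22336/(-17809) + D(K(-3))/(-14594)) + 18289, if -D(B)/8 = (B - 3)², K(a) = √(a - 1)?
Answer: 2376534491285/129952273 - 48*I/7297 ≈ 18288.0 - 0.006578*I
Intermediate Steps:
K(a) = √(-1 + a)
D(B) = -8*(-3 + B)² (D(B) = -8*(B - 3)² = -8*(-3 + B)²)
(22336/(-17809) + D(K(-3))/(-14594)) + 18289 = (22336/(-17809) - 8*(-3 + √(-1 - 3))²/(-14594)) + 18289 = (22336*(-1/17809) - 8*(-3 + √(-4))²*(-1/14594)) + 18289 = (-22336/17809 - 8*(-3 + 2*I)²*(-1/14594)) + 18289 = (-22336/17809 + 4*(-3 + 2*I)²/7297) + 18289 = 325686465/17809 + 4*(-3 + 2*I)²/7297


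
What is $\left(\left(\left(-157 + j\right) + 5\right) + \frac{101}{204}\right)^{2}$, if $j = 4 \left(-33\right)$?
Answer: $\frac{3344887225}{41616} \approx 80375.0$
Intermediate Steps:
$j = -132$
$\left(\left(\left(-157 + j\right) + 5\right) + \frac{101}{204}\right)^{2} = \left(\left(\left(-157 - 132\right) + 5\right) + \frac{101}{204}\right)^{2} = \left(\left(-289 + 5\right) + 101 \cdot \frac{1}{204}\right)^{2} = \left(-284 + \frac{101}{204}\right)^{2} = \left(- \frac{57835}{204}\right)^{2} = \frac{3344887225}{41616}$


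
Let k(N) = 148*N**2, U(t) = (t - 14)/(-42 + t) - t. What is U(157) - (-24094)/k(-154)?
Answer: -4490555429/28831880 ≈ -155.75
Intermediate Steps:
U(t) = -t + (-14 + t)/(-42 + t) (U(t) = (-14 + t)/(-42 + t) - t = -t + (-14 + t)/(-42 + t))
U(157) - (-24094)/k(-154) = (-14 - 1*157**2 + 43*157)/(-42 + 157) - (-24094)/(148*(-154)**2) = (-14 - 1*24649 + 6751)/115 - (-24094)/(148*23716) = (-14 - 24649 + 6751)/115 - (-24094)/3509968 = (1/115)*(-17912) - (-24094)/3509968 = -17912/115 - 1*(-1721/250712) = -17912/115 + 1721/250712 = -4490555429/28831880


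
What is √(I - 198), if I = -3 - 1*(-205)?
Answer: 2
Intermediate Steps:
I = 202 (I = -3 + 205 = 202)
√(I - 198) = √(202 - 198) = √4 = 2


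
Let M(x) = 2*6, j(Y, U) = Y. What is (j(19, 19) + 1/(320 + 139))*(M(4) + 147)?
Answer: 462266/153 ≈ 3021.3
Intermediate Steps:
M(x) = 12
(j(19, 19) + 1/(320 + 139))*(M(4) + 147) = (19 + 1/(320 + 139))*(12 + 147) = (19 + 1/459)*159 = (8722/459)*159 = 462266/153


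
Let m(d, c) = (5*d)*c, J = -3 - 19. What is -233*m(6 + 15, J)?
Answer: 538230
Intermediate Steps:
J = -22
m(d, c) = 5*c*d
-233*m(6 + 15, J) = -1165*(-22)*(6 + 15) = -1165*(-22)*21 = -233*(-2310) = 538230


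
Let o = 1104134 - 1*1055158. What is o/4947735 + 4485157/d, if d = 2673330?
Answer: 99210210131/58786348478 ≈ 1.6876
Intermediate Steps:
o = 48976 (o = 1104134 - 1055158 = 48976)
o/4947735 + 4485157/d = 48976/4947735 + 4485157/2673330 = 99210210131/58786348478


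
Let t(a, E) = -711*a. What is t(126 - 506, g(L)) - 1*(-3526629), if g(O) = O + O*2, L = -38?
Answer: 3796809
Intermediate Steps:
g(O) = 3*O (g(O) = O + 2*O = 3*O)
t(126 - 506, g(L)) - 1*(-3526629) = -711*(126 - 506) - 1*(-3526629) = -711*(-380) + 3526629 = 270180 + 3526629 = 3796809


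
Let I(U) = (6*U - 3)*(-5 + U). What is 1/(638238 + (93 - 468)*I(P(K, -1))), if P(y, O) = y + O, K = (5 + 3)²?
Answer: -1/7518012 ≈ -1.3301e-7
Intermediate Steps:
K = 64 (K = 8² = 64)
P(y, O) = O + y
I(U) = (-5 + U)*(-3 + 6*U) (I(U) = (-3 + 6*U)*(-5 + U) = (-5 + U)*(-3 + 6*U))
1/(638238 + (93 - 468)*I(P(K, -1))) = 1/(638238 + (93 - 468)*(15 - 33*(-1 + 64) + 6*(-1 + 64)²)) = 1/(638238 - 375*(15 - 33*63 + 6*63²)) = 1/(638238 - 375*(15 - 2079 + 6*3969)) = 1/(638238 - 375*(15 - 2079 + 23814)) = 1/(638238 - 375*21750) = 1/(638238 - 8156250) = 1/(-7518012) = -1/7518012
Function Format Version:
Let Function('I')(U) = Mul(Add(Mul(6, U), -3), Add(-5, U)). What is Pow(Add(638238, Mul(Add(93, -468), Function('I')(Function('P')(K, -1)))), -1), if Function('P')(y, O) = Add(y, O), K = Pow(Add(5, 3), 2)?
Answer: Rational(-1, 7518012) ≈ -1.3301e-7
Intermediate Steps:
K = 64 (K = Pow(8, 2) = 64)
Function('P')(y, O) = Add(O, y)
Function('I')(U) = Mul(Add(-5, U), Add(-3, Mul(6, U))) (Function('I')(U) = Mul(Add(-3, Mul(6, U)), Add(-5, U)) = Mul(Add(-5, U), Add(-3, Mul(6, U))))
Pow(Add(638238, Mul(Add(93, -468), Function('I')(Function('P')(K, -1)))), -1) = Pow(Add(638238, Mul(Add(93, -468), Add(15, Mul(-33, Add(-1, 64)), Mul(6, Pow(Add(-1, 64), 2))))), -1) = Pow(Add(638238, Mul(-375, Add(15, Mul(-33, 63), Mul(6, Pow(63, 2))))), -1) = Pow(Add(638238, Mul(-375, Add(15, -2079, Mul(6, 3969)))), -1) = Pow(Add(638238, Mul(-375, Add(15, -2079, 23814))), -1) = Pow(Add(638238, Mul(-375, 21750)), -1) = Pow(Add(638238, -8156250), -1) = Pow(-7518012, -1) = Rational(-1, 7518012)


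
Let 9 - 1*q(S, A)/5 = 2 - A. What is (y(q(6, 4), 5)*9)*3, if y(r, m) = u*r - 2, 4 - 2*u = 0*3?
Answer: 2916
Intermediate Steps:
u = 2 (u = 2 - 0*3 = 2 - ½*0 = 2 + 0 = 2)
q(S, A) = 35 + 5*A (q(S, A) = 45 - 5*(2 - A) = 45 + (-10 + 5*A) = 35 + 5*A)
y(r, m) = -2 + 2*r (y(r, m) = 2*r - 2 = -2 + 2*r)
(y(q(6, 4), 5)*9)*3 = ((-2 + 2*(35 + 5*4))*9)*3 = ((-2 + 2*(35 + 20))*9)*3 = ((-2 + 2*55)*9)*3 = ((-2 + 110)*9)*3 = (108*9)*3 = 972*3 = 2916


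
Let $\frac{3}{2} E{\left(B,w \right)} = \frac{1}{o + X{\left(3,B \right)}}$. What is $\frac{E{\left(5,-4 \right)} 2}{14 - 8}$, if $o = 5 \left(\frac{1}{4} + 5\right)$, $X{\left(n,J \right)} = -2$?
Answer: $\frac{8}{873} \approx 0.0091638$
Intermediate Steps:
$o = \frac{105}{4}$ ($o = 5 \left(\frac{1}{4} + 5\right) = 5 \cdot \frac{21}{4} = \frac{105}{4} \approx 26.25$)
$E{\left(B,w \right)} = \frac{8}{291}$ ($E{\left(B,w \right)} = \frac{2}{3 \left(\frac{105}{4} - 2\right)} = \frac{2}{3 \cdot \frac{97}{4}} = \frac{2}{3} \cdot \frac{4}{97} = \frac{8}{291}$)
$\frac{E{\left(5,-4 \right)} 2}{14 - 8} = \frac{\frac{8}{291} \cdot 2}{14 - 8} = \frac{16}{291 \cdot 6} = \frac{16}{291} \cdot \frac{1}{6} = \frac{8}{873}$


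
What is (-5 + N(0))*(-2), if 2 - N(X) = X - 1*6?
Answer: -6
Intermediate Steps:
N(X) = 8 - X (N(X) = 2 - (X - 1*6) = 2 - (X - 6) = 2 - (-6 + X) = 2 + (6 - X) = 8 - X)
(-5 + N(0))*(-2) = (-5 + (8 - 1*0))*(-2) = (-5 + (8 + 0))*(-2) = (-5 + 8)*(-2) = 3*(-2) = -6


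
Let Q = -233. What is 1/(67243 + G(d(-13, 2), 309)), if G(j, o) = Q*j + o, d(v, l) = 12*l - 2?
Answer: 1/62426 ≈ 1.6019e-5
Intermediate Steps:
d(v, l) = -2 + 12*l
G(j, o) = o - 233*j (G(j, o) = -233*j + o = o - 233*j)
1/(67243 + G(d(-13, 2), 309)) = 1/(67243 + (309 - 233*(-2 + 12*2))) = 1/(67243 + (309 - 233*(-2 + 24))) = 1/(67243 + (309 - 233*22)) = 1/(67243 + (309 - 5126)) = 1/(67243 - 4817) = 1/62426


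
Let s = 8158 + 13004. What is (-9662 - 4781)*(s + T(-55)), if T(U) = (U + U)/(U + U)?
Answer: -305657209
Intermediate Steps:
T(U) = 1 (T(U) = (2*U)/((2*U)) = (2*U)*(1/(2*U)) = 1)
s = 21162
(-9662 - 4781)*(s + T(-55)) = (-9662 - 4781)*(21162 + 1) = -14443*21163 = -305657209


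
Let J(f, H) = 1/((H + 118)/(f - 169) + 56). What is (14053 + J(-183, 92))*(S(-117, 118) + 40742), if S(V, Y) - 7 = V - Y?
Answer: 5551673083206/9751 ≈ 5.6934e+8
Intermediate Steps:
S(V, Y) = 7 + V - Y (S(V, Y) = 7 + (V - Y) = 7 + V - Y)
J(f, H) = 1/(56 + (118 + H)/(-169 + f)) (J(f, H) = 1/((118 + H)/(-169 + f) + 56) = 1/(56 + (118 + H)/(-169 + f)))
(14053 + J(-183, 92))*(S(-117, 118) + 40742) = (14053 + (-169 - 183)/(-9346 + 92 + 56*(-183)))*((7 - 117 - 1*118) + 40742) = (14053 - 352/(-9346 + 92 - 10248))*((7 - 117 - 118) + 40742) = (14053 - 352/(-19502))*(-228 + 40742) = (14053 - 1/19502*(-352))*40514 = (14053 + 176/9751)*40514 = (137030979/9751)*40514 = 5551673083206/9751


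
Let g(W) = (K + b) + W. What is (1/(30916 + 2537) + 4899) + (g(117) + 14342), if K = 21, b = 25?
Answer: 649122013/33453 ≈ 19404.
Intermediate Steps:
g(W) = 46 + W (g(W) = (21 + 25) + W = 46 + W)
(1/(30916 + 2537) + 4899) + (g(117) + 14342) = (1/(30916 + 2537) + 4899) + ((46 + 117) + 14342) = (1/33453 + 4899) + (163 + 14342) = (1/33453 + 4899) + 14505 = 163886248/33453 + 14505 = 649122013/33453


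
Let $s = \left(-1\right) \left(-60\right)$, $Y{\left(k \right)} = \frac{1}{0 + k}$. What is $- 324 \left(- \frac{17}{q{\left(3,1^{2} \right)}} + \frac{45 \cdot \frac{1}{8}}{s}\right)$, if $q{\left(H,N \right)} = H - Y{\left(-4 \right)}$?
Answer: $\frac{173097}{104} \approx 1664.4$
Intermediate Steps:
$Y{\left(k \right)} = \frac{1}{k}$
$q{\left(H,N \right)} = \frac{1}{4} + H$ ($q{\left(H,N \right)} = H - \frac{1}{-4} = H - - \frac{1}{4} = H + \frac{1}{4} = \frac{1}{4} + H$)
$s = 60$
$- 324 \left(- \frac{17}{q{\left(3,1^{2} \right)}} + \frac{45 \cdot \frac{1}{8}}{s}\right) = - 324 \left(- \frac{17}{\frac{1}{4} + 3} + \frac{45 \cdot \frac{1}{8}}{60}\right) = - 324 \left(- \frac{17}{\frac{13}{4}} + 45 \cdot \frac{1}{8} \cdot \frac{1}{60}\right) = - 324 \left(\left(-17\right) \frac{4}{13} + \frac{45}{8} \cdot \frac{1}{60}\right) = - 324 \left(- \frac{68}{13} + \frac{3}{32}\right) = \left(-324\right) \left(- \frac{2137}{416}\right) = \frac{173097}{104}$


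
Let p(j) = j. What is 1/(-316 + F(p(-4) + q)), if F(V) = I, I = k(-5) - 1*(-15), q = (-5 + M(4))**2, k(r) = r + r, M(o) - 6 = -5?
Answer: -1/311 ≈ -0.0032154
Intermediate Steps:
M(o) = 1 (M(o) = 6 - 5 = 1)
k(r) = 2*r
q = 16 (q = (-5 + 1)**2 = (-4)**2 = 16)
I = 5 (I = 2*(-5) - 1*(-15) = -10 + 15 = 5)
F(V) = 5
1/(-316 + F(p(-4) + q)) = 1/(-316 + 5) = 1/(-311) = -1/311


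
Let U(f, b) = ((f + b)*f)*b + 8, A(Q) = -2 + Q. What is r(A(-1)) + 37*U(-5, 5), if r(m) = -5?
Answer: 291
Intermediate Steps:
U(f, b) = 8 + b*f*(b + f) (U(f, b) = ((b + f)*f)*b + 8 = (f*(b + f))*b + 8 = b*f*(b + f) + 8 = 8 + b*f*(b + f))
r(A(-1)) + 37*U(-5, 5) = -5 + 37*(8 + 5*(-5)² - 5*5²) = -5 + 37*(8 + 5*25 - 5*25) = -5 + 37*(8 + 125 - 125) = -5 + 37*8 = -5 + 296 = 291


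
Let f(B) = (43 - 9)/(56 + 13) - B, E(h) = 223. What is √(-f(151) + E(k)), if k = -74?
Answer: 2*√444567/69 ≈ 19.326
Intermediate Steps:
f(B) = 34/69 - B
√(-f(151) + E(k)) = √(-(34/69 - 1*151) + 223) = √(-(34/69 - 151) + 223) = √(-1*(-10385/69) + 223) = √(10385/69 + 223) = √(25772/69) = 2*√444567/69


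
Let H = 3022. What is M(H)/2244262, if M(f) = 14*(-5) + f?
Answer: 1476/1122131 ≈ 0.0013154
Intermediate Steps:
M(f) = -70 + f
M(H)/2244262 = (-70 + 3022)/2244262 = 2952*(1/2244262) = 1476/1122131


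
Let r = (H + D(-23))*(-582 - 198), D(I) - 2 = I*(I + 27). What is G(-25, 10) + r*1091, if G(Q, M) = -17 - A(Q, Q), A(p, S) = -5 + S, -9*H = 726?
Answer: 145233933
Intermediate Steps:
H = -242/3 (H = -⅑*726 = -242/3 ≈ -80.667)
D(I) = 2 + I*(27 + I) (D(I) = 2 + I*(I + 27) = 2 + I*(27 + I))
G(Q, M) = -12 - Q (G(Q, M) = -17 - (-5 + Q) = -17 + (5 - Q) = -12 - Q)
r = 133120 (r = (-242/3 + (2 + (-23)² + 27*(-23)))*(-582 - 198) = (-242/3 + (2 + 529 - 621))*(-780) = (-242/3 - 90)*(-780) = -512/3*(-780) = 133120)
G(-25, 10) + r*1091 = (-12 - 1*(-25)) + 133120*1091 = (-12 + 25) + 145233920 = 13 + 145233920 = 145233933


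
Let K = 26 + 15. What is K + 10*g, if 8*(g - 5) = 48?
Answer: 151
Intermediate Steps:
g = 11 (g = 5 + (1/8)*48 = 5 + 6 = 11)
K = 41
K + 10*g = 41 + 10*11 = 41 + 110 = 151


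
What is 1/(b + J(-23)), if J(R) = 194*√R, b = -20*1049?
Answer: -5245/110256507 - 97*I*√23/220513014 ≈ -4.7571e-5 - 2.1096e-6*I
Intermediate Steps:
b = -20980
1/(b + J(-23)) = 1/(-20980 + 194*√(-23)) = 1/(-20980 + 194*(I*√23)) = 1/(-20980 + 194*I*√23)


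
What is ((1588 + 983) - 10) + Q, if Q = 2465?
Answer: 5026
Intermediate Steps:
((1588 + 983) - 10) + Q = ((1588 + 983) - 10) + 2465 = (2571 - 10) + 2465 = 2561 + 2465 = 5026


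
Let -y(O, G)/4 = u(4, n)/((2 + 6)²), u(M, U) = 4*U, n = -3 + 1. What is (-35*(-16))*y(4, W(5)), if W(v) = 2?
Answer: 280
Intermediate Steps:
n = -2
y(O, G) = ½ (y(O, G) = -4*4*(-2)/((2 + 6)²) = -(-32)/(8²) = -(-32)/64 = -4*(-⅛) = ½)
(-35*(-16))*y(4, W(5)) = -35*(-16)*(½) = 560*(½) = 280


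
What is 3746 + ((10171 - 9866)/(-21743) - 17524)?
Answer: -299575359/21743 ≈ -13778.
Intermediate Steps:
3746 + ((10171 - 9866)/(-21743) - 17524) = 3746 + (305*(-1/21743) - 17524) = 3746 + (-305/21743 - 17524) = 3746 - 381024637/21743 = -299575359/21743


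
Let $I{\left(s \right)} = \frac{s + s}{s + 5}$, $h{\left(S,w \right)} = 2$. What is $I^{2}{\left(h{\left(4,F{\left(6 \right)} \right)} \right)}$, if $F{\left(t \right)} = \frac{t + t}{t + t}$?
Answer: $\frac{16}{49} \approx 0.32653$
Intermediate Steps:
$F{\left(t \right)} = 1$ ($F{\left(t \right)} = \frac{2 t}{2 t} = 2 t \frac{1}{2 t} = 1$)
$I{\left(s \right)} = \frac{2 s}{5 + s}$
$I^{2}{\left(h{\left(4,F{\left(6 \right)} \right)} \right)} = \left(2 \cdot 2 \frac{1}{5 + 2}\right)^{2} = \left(2 \cdot 2 \cdot \frac{1}{7}\right)^{2} = \left(\frac{4}{7}\right)^{2} = \frac{16}{49}$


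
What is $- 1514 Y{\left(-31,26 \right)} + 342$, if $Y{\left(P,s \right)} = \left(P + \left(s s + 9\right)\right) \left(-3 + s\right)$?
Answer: $-22773246$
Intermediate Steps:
$Y{\left(P,s \right)} = \left(-3 + s\right) \left(9 + P + s^{2}\right)$ ($Y{\left(P,s \right)} = \left(P + \left(s^{2} + 9\right)\right) \left(-3 + s\right) = \left(P + \left(9 + s^{2}\right)\right) \left(-3 + s\right) = \left(9 + P + s^{2}\right) \left(-3 + s\right) = \left(-3 + s\right) \left(9 + P + s^{2}\right)$)
$- 1514 Y{\left(-31,26 \right)} + 342 = - 1514 \left(-27 + 26^{3} - -93 - 3 \cdot 26^{2} + 9 \cdot 26 - 806\right) + 342 = - 1514 \left(-27 + 17576 + 93 - 2028 + 234 - 806\right) + 342 = \left(-1514\right) 15042 + 342 = -22773588 + 342 = -22773246$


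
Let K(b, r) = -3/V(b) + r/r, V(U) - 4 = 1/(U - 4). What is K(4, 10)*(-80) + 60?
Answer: -20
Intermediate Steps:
V(U) = 4 + 1/(-4 + U) (V(U) = 4 + 1/(U - 4) = 4 + 1/(-4 + U))
K(b, r) = 1 - 3*(-4 + b)/(-15 + 4*b) (K(b, r) = -3*(-4 + b)/(-15 + 4*b) + r/r = -3*(-4 + b)/(-15 + 4*b) + 1 = 1 - 3*(-4 + b)/(-15 + 4*b))
K(4, 10)*(-80) + 60 = ((-3 + 4)/(-15 + 4*4))*(-80) + 60 = (1/(-15 + 16))*(-80) + 60 = (1/1)*(-80) + 60 = (1*1)*(-80) + 60 = 1*(-80) + 60 = -80 + 60 = -20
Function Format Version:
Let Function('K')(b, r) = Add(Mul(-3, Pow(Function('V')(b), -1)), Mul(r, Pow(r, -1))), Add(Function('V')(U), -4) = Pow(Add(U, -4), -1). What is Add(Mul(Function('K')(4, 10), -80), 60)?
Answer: -20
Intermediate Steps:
Function('V')(U) = Add(4, Pow(Add(-4, U), -1)) (Function('V')(U) = Add(4, Pow(Add(U, -4), -1)) = Add(4, Pow(Add(-4, U), -1)))
Function('K')(b, r) = Add(1, Mul(-3, Pow(Add(-15, Mul(4, b)), -1), Add(-4, b))) (Function('K')(b, r) = Add(Mul(-3, Pow(Mul(Pow(Add(-4, b), -1), Add(-15, Mul(4, b))), -1)), Mul(r, Pow(r, -1))) = Add(Mul(-3, Mul(Pow(Add(-15, Mul(4, b)), -1), Add(-4, b))), 1) = Add(Mul(-3, Pow(Add(-15, Mul(4, b)), -1), Add(-4, b)), 1) = Add(1, Mul(-3, Pow(Add(-15, Mul(4, b)), -1), Add(-4, b))))
Add(Mul(Function('K')(4, 10), -80), 60) = Add(Mul(Mul(Pow(Add(-15, Mul(4, 4)), -1), Add(-3, 4)), -80), 60) = Add(Mul(Mul(Pow(Add(-15, 16), -1), 1), -80), 60) = Add(Mul(Mul(Pow(1, -1), 1), -80), 60) = Add(Mul(Mul(1, 1), -80), 60) = Add(Mul(1, -80), 60) = Add(-80, 60) = -20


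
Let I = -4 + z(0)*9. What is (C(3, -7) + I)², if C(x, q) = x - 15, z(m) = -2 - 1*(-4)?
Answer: 4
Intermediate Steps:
z(m) = 2 (z(m) = -2 + 4 = 2)
C(x, q) = -15 + x
I = 14 (I = -4 + 2*9 = -4 + 18 = 14)
(C(3, -7) + I)² = ((-15 + 3) + 14)² = (-12 + 14)² = 2² = 4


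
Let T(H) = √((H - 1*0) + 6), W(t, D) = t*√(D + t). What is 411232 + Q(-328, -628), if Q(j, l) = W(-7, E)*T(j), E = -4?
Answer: 411232 + 7*√3542 ≈ 4.1165e+5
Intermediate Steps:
T(H) = √(6 + H) (T(H) = √((H + 0) + 6) = √(H + 6) = √(6 + H))
Q(j, l) = -7*I*√11*√(6 + j) (Q(j, l) = (-7*√(-4 - 7))*√(6 + j) = (-7*I*√11)*√(6 + j) = -7*I*√11*√(6 + j))
411232 + Q(-328, -628) = 411232 - 7*I*√11*√(6 - 328) = 411232 - 7*I*√11*√(-322) = 411232 - 7*I*√11*I*√322 = 411232 + 7*√3542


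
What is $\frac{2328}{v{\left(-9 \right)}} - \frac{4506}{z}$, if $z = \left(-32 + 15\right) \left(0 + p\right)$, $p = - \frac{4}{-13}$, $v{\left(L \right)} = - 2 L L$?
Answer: $\frac{777611}{918} \approx 847.07$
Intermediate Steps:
$v{\left(L \right)} = - 2 L^{2}$
$p = \frac{4}{13}$ ($p = \left(-4\right) \left(- \frac{1}{13}\right) = \frac{4}{13} \approx 0.30769$)
$z = - \frac{68}{13}$ ($z = \left(-32 + 15\right) \left(0 + \frac{4}{13}\right) = \left(-17\right) \frac{4}{13} = - \frac{68}{13} \approx -5.2308$)
$\frac{2328}{v{\left(-9 \right)}} - \frac{4506}{z} = \frac{2328}{\left(-2\right) \left(-9\right)^{2}} - \frac{4506}{- \frac{68}{13}} = \frac{2328}{\left(-2\right) 81} - - \frac{29289}{34} = \frac{2328}{-162} + \frac{29289}{34} = 2328 \left(- \frac{1}{162}\right) + \frac{29289}{34} = - \frac{388}{27} + \frac{29289}{34} = \frac{777611}{918}$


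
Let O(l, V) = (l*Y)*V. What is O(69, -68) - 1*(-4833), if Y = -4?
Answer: 23601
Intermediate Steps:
O(l, V) = -4*V*l (O(l, V) = (l*(-4))*V = (-4*l)*V = -4*V*l)
O(69, -68) - 1*(-4833) = -4*(-68)*69 - 1*(-4833) = 18768 + 4833 = 23601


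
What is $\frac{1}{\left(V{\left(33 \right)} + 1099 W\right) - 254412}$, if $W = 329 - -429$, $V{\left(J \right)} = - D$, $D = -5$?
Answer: $\frac{1}{578635} \approx 1.7282 \cdot 10^{-6}$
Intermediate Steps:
$V{\left(J \right)} = 5$ ($V{\left(J \right)} = \left(-1\right) \left(-5\right) = 5$)
$W = 758$ ($W = 329 + 429 = 758$)
$\frac{1}{\left(V{\left(33 \right)} + 1099 W\right) - 254412} = \frac{1}{\left(5 + 1099 \cdot 758\right) - 254412} = \frac{1}{\left(5 + 833042\right) - 254412} = \frac{1}{833047 - 254412} = \frac{1}{578635}$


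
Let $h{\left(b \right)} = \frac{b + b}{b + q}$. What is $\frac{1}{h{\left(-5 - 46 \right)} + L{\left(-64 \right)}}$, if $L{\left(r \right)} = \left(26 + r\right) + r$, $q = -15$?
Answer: $- \frac{11}{1105} \approx -0.0099548$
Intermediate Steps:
$h{\left(b \right)} = \frac{2 b}{-15 + b}$ ($h{\left(b \right)} = \frac{b + b}{b - 15} = \frac{2 b}{-15 + b}$)
$L{\left(r \right)} = 26 + 2 r$
$\frac{1}{h{\left(-5 - 46 \right)} + L{\left(-64 \right)}} = \frac{1}{\frac{2 \left(-5 - 46\right)}{-15 - 51} + \left(26 + 2 \left(-64\right)\right)} = \frac{1}{\frac{2 \left(-5 - 46\right)}{-15 - 51} + \left(26 - 128\right)} = \frac{1}{2 \left(-51\right) \frac{1}{-15 - 51} - 102} = \frac{1}{2 \left(-51\right) \frac{1}{-66} - 102} = \frac{1}{2 \left(-51\right) \left(- \frac{1}{66}\right) - 102} = \frac{1}{\frac{17}{11} - 102} = \frac{1}{- \frac{1105}{11}} = - \frac{11}{1105}$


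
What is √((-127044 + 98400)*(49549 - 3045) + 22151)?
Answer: 5*I*√53281537 ≈ 36497.0*I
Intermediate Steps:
√((-127044 + 98400)*(49549 - 3045) + 22151) = √(-28644*46504 + 22151) = √(-1332060576 + 22151) = √(-1332038425) = 5*I*√53281537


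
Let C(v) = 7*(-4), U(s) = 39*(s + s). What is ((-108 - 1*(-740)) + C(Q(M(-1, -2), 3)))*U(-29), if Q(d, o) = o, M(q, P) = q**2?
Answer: -1366248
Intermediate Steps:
U(s) = 78*s (U(s) = 39*(2*s) = 78*s)
C(v) = -28
((-108 - 1*(-740)) + C(Q(M(-1, -2), 3)))*U(-29) = ((-108 - 1*(-740)) - 28)*(78*(-29)) = ((-108 + 740) - 28)*(-2262) = (632 - 28)*(-2262) = 604*(-2262) = -1366248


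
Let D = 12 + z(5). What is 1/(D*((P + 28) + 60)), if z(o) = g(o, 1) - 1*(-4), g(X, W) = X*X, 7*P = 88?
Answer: 7/28864 ≈ 0.00024252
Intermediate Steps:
P = 88/7 (P = (1/7)*88 = 88/7 ≈ 12.571)
g(X, W) = X**2
z(o) = 4 + o**2 (z(o) = o**2 - 1*(-4) = o**2 + 4 = 4 + o**2)
D = 41 (D = 12 + (4 + 5**2) = 12 + (4 + 25) = 12 + 29 = 41)
1/(D*((P + 28) + 60)) = 1/(41*((88/7 + 28) + 60)) = 1/(41*(284/7 + 60)) = 1/(41*(704/7)) = 1/(28864/7) = 7/28864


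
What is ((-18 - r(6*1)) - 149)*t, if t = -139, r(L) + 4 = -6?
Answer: 21823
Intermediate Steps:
r(L) = -10 (r(L) = -4 - 6 = -10)
((-18 - r(6*1)) - 149)*t = ((-18 - 1*(-10)) - 149)*(-139) = ((-18 + 10) - 149)*(-139) = (-8 - 149)*(-139) = -157*(-139) = 21823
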